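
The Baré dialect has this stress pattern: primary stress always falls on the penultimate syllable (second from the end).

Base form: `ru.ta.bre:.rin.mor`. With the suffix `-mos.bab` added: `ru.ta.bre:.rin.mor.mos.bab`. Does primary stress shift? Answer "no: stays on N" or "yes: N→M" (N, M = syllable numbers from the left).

yes: 4→6

Base `ru.ta.bre:.rin.mor` (5 syllables):
  The word has 5 syllables; the penultimate syllable (second from the end) is syllable 4 (rin).
  → primary stress on syllable 4.
Suffixed `ru.ta.bre:.rin.mor.mos.bab` (7 syllables):
  The word has 7 syllables; the penultimate syllable (second from the end) is syllable 6 (mos).
  → primary stress on syllable 6.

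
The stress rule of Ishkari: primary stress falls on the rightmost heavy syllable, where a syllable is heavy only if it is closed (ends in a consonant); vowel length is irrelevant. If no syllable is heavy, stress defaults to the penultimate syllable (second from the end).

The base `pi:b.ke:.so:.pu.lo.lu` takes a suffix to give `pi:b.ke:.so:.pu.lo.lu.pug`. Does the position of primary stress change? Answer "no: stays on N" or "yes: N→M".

yes: 1→7

Base `pi:b.ke:.so:.pu.lo.lu` (6 syllables):
  Weights: 1 pi:b H, 2 ke: L, 3 so: L, 4 pu L, 5 lo L, 6 lu L.
  Heavy syllables in the domain: 1. The rightmost is syllable 1 (pi:b).
  → primary stress on syllable 1.
Suffixed `pi:b.ke:.so:.pu.lo.lu.pug` (7 syllables):
  Weights: 1 pi:b H, 2 ke: L, 3 so: L, 4 pu L, 5 lo L, 6 lu L, 7 pug H.
  Heavy syllables in the domain: 1, 7. The rightmost is syllable 7 (pug).
  → primary stress on syllable 7.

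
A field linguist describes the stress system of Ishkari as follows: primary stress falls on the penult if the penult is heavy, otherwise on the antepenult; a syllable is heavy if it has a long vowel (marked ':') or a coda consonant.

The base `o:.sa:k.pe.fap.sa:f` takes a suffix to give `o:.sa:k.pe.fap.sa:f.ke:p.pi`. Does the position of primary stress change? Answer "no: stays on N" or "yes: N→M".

yes: 4→6

Base `o:.sa:k.pe.fap.sa:f` (5 syllables):
  Weights: 3 pe L, 4 fap H, 5 sa:f H.
  The penult (syllable 4, fap) is heavy, so it takes stress.
  → primary stress on syllable 4.
Suffixed `o:.sa:k.pe.fap.sa:f.ke:p.pi` (7 syllables):
  Weights: 5 sa:f H, 6 ke:p H, 7 pi L.
  The penult (syllable 6, ke:p) is heavy, so it takes stress.
  → primary stress on syllable 6.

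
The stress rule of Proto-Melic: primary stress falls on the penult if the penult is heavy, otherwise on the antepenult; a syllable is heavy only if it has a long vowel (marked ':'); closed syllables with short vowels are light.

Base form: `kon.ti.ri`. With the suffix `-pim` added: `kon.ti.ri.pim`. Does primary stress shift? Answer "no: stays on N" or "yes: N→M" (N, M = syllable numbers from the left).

yes: 1→2

Base `kon.ti.ri` (3 syllables):
  Weights: 1 kon L, 2 ti L, 3 ri L.
  The penult (syllable 2, ti) is light, so stress falls on the antepenult (syllable 1, kon).
  → primary stress on syllable 1.
Suffixed `kon.ti.ri.pim` (4 syllables):
  Weights: 2 ti L, 3 ri L, 4 pim L.
  The penult (syllable 3, ri) is light, so stress falls on the antepenult (syllable 2, ti).
  → primary stress on syllable 2.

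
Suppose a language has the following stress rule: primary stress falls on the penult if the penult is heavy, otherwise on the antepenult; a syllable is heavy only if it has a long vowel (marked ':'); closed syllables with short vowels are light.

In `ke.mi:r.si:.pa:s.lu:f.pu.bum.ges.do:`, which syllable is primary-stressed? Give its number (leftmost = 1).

7

Weights: 7 bum L, 8 ges L, 9 do: H.
The penult (syllable 8, ges) is light, so stress falls on the antepenult (syllable 7, bum).
Primary stress: syllable 7 → ke.mi:r.si:.pa:s.lu:f.pu.ˈbum.ges.do:.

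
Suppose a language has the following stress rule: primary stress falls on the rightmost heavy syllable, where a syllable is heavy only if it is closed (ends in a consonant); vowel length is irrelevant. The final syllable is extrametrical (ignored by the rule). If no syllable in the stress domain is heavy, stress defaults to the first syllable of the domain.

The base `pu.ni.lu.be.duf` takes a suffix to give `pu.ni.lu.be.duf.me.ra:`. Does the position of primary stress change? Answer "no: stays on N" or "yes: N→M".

yes: 1→5

Base `pu.ni.lu.be.duf` (5 syllables):
  The final syllable (5, duf) is extrametrical; the stress domain is syllables 1–4.
  Weights: 1 pu L, 2 ni L, 3 lu L, 4 be L.
  No heavy syllable in the domain; default to the first syllable of the domain = syllable 1.
  → primary stress on syllable 1.
Suffixed `pu.ni.lu.be.duf.me.ra:` (7 syllables):
  The final syllable (7, ra:) is extrametrical; the stress domain is syllables 1–6.
  Weights: 1 pu L, 2 ni L, 3 lu L, 4 be L, 5 duf H, 6 me L.
  Heavy syllables in the domain: 5. The rightmost is syllable 5 (duf).
  → primary stress on syllable 5.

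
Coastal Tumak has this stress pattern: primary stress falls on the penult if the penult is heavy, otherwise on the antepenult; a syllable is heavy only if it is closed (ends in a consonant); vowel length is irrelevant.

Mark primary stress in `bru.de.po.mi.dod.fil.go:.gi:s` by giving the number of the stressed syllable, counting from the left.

6

Weights: 6 fil H, 7 go: L, 8 gi:s H.
The penult (syllable 7, go:) is light, so stress falls on the antepenult (syllable 6, fil).
Primary stress: syllable 6 → bru.de.po.mi.dod.ˈfil.go:.gi:s.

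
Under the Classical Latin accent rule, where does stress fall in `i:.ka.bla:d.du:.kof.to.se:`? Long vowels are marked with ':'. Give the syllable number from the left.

5

Classical Latin: stress the penult if heavy (long vowel or closed), else the antepenult.
Weights: 5 kof H, 6 to L, 7 se: H.
The penult (syllable 6, to) is light, so stress falls on the antepenult (syllable 5, kof).
Stress on syllable 5: i:.ka.bla:d.du:.ˈkof.to.se:.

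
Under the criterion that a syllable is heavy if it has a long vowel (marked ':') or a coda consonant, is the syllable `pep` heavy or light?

heavy

`pep`: short vowel, closed (coda /p/). Closed → heavy.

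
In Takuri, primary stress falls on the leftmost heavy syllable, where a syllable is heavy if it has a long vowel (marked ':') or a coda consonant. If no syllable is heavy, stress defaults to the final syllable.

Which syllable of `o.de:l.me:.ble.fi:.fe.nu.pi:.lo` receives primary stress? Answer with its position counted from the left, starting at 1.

Weights: 1 o L, 2 de:l H, 3 me: H, 4 ble L, 5 fi: H, 6 fe L, 7 nu L, 8 pi: H, 9 lo L.
Heavy syllables in the domain: 2, 3, 5, 8. The leftmost is syllable 2 (de:l).
Primary stress: syllable 2 → o.ˈde:l.me:.ble.fi:.fe.nu.pi:.lo.

2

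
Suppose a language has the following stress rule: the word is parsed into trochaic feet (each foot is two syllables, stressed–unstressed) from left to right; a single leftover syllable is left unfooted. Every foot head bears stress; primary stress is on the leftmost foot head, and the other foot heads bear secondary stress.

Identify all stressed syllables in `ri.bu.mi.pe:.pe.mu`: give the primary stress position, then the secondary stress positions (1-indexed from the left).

primary 1, secondary 3, 5

Parse left to right into trochaic (ˈσσ) feet: (ˈri.bu) (ˈmi.pe:) (ˈpe.mu).
Foot heads (stressed positions): 1, 3, 5.
End Rule Leftmost: primary stress on the leftmost head = syllable 1.
Secondary stress on 3, 5: ˈri.bu.ˌmi.pe:.ˌpe.mu.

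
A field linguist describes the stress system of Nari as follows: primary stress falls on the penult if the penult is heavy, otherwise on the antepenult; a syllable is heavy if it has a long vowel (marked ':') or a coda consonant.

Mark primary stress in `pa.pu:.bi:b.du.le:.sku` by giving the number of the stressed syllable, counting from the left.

Weights: 4 du L, 5 le: H, 6 sku L.
The penult (syllable 5, le:) is heavy, so it takes stress.
Primary stress: syllable 5 → pa.pu:.bi:b.du.ˈle:.sku.

5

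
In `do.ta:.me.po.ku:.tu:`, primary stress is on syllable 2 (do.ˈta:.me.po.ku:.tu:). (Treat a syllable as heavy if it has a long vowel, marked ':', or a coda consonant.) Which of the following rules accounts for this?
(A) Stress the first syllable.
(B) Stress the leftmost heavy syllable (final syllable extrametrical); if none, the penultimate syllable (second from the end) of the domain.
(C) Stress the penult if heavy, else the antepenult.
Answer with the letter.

Rule A → syllable 1 (observed: 2).
Rule B → syllable 2 ✓.
Rule C → syllable 5 (observed: 2).

B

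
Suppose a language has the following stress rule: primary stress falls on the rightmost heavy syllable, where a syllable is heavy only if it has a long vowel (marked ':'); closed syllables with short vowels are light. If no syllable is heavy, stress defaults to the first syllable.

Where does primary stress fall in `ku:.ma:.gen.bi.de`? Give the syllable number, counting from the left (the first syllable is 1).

Weights: 1 ku: H, 2 ma: H, 3 gen L, 4 bi L, 5 de L.
Heavy syllables in the domain: 1, 2. The rightmost is syllable 2 (ma:).
Primary stress: syllable 2 → ku:.ˈma:.gen.bi.de.

2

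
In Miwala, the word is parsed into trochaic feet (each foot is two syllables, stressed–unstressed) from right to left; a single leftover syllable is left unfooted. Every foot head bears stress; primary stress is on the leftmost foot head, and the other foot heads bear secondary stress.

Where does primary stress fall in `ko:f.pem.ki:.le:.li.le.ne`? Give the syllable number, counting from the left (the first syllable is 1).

Parse right to left into trochaic (ˈσσ) feet: ko:f (ˈpem.ki:) (ˈle:.li) (ˈle.ne). Syllable 1 is left unfooted.
Foot heads (stressed positions): 2, 4, 6.
End Rule Leftmost: primary stress on the leftmost head = syllable 2.
Primary stress: syllable 2 → ko:f.ˈpem.ki:.le:.li.le.ne.

2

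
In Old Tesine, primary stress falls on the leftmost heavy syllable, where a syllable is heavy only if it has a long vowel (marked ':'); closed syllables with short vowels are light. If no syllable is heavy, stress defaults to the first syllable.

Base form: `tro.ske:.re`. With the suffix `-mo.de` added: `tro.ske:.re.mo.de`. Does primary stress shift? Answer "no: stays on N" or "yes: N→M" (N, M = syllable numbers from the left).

no: stays on 2

Base `tro.ske:.re` (3 syllables):
  Weights: 1 tro L, 2 ske: H, 3 re L.
  Heavy syllables in the domain: 2. The leftmost is syllable 2 (ske:).
  → primary stress on syllable 2.
Suffixed `tro.ske:.re.mo.de` (5 syllables):
  Weights: 1 tro L, 2 ske: H, 3 re L, 4 mo L, 5 de L.
  Heavy syllables in the domain: 2. The leftmost is syllable 2 (ske:).
  → primary stress on syllable 2.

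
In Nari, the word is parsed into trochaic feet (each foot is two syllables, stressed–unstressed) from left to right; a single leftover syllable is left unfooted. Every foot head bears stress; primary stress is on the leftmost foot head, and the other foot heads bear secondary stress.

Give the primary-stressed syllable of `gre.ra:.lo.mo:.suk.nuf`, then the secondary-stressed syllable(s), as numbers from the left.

Parse left to right into trochaic (ˈσσ) feet: (ˈgre.ra:) (ˈlo.mo:) (ˈsuk.nuf).
Foot heads (stressed positions): 1, 3, 5.
End Rule Leftmost: primary stress on the leftmost head = syllable 1.
Secondary stress on 3, 5: ˈgre.ra:.ˌlo.mo:.ˌsuk.nuf.

primary 1, secondary 3, 5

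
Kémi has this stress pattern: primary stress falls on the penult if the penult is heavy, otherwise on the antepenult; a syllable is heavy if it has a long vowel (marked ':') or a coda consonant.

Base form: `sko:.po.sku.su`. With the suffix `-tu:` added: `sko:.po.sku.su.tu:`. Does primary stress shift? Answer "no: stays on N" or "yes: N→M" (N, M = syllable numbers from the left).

Base `sko:.po.sku.su` (4 syllables):
  Weights: 2 po L, 3 sku L, 4 su L.
  The penult (syllable 3, sku) is light, so stress falls on the antepenult (syllable 2, po).
  → primary stress on syllable 2.
Suffixed `sko:.po.sku.su.tu:` (5 syllables):
  Weights: 3 sku L, 4 su L, 5 tu: H.
  The penult (syllable 4, su) is light, so stress falls on the antepenult (syllable 3, sku).
  → primary stress on syllable 3.

yes: 2→3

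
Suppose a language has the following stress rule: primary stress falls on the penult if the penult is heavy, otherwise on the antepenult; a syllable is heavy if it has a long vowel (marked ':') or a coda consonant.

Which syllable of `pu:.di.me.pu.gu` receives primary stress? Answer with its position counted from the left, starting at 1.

3

Weights: 3 me L, 4 pu L, 5 gu L.
The penult (syllable 4, pu) is light, so stress falls on the antepenult (syllable 3, me).
Primary stress: syllable 3 → pu:.di.ˈme.pu.gu.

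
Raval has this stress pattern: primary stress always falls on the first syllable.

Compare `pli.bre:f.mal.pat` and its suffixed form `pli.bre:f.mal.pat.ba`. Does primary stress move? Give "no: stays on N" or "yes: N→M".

Base `pli.bre:f.mal.pat` (4 syllables):
  The word has 4 syllables; the first syllable is syllable 1 (pli).
  → primary stress on syllable 1.
Suffixed `pli.bre:f.mal.pat.ba` (5 syllables):
  The word has 5 syllables; the first syllable is syllable 1 (pli).
  → primary stress on syllable 1.

no: stays on 1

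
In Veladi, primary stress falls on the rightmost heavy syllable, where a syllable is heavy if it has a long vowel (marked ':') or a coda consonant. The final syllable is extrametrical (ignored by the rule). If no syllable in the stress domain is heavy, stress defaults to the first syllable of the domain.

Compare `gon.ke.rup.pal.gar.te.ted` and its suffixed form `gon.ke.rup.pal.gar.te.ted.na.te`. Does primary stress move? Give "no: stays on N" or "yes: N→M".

Base `gon.ke.rup.pal.gar.te.ted` (7 syllables):
  The final syllable (7, ted) is extrametrical; the stress domain is syllables 1–6.
  Weights: 1 gon H, 2 ke L, 3 rup H, 4 pal H, 5 gar H, 6 te L.
  Heavy syllables in the domain: 1, 3, 4, 5. The rightmost is syllable 5 (gar).
  → primary stress on syllable 5.
Suffixed `gon.ke.rup.pal.gar.te.ted.na.te` (9 syllables):
  The final syllable (9, te) is extrametrical; the stress domain is syllables 1–8.
  Weights: 1 gon H, 2 ke L, 3 rup H, 4 pal H, 5 gar H, 6 te L, 7 ted H, 8 na L.
  Heavy syllables in the domain: 1, 3, 4, 5, 7. The rightmost is syllable 7 (ted).
  → primary stress on syllable 7.

yes: 5→7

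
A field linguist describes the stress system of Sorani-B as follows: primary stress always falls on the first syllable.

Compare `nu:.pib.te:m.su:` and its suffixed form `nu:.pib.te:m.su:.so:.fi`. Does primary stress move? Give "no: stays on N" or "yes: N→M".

Base `nu:.pib.te:m.su:` (4 syllables):
  The word has 4 syllables; the first syllable is syllable 1 (nu:).
  → primary stress on syllable 1.
Suffixed `nu:.pib.te:m.su:.so:.fi` (6 syllables):
  The word has 6 syllables; the first syllable is syllable 1 (nu:).
  → primary stress on syllable 1.

no: stays on 1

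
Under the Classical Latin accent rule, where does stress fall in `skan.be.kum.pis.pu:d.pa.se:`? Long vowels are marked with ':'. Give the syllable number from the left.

5

Classical Latin: stress the penult if heavy (long vowel or closed), else the antepenult.
Weights: 5 pu:d H, 6 pa L, 7 se: H.
The penult (syllable 6, pa) is light, so stress falls on the antepenult (syllable 5, pu:d).
Stress on syllable 5: skan.be.kum.pis.ˈpu:d.pa.se:.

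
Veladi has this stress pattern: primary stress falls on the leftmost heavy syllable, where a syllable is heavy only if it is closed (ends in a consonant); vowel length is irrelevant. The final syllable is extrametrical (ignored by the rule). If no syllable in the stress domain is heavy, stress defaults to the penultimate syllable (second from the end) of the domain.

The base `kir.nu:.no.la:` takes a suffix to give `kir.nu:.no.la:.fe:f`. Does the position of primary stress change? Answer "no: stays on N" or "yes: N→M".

Base `kir.nu:.no.la:` (4 syllables):
  The final syllable (4, la:) is extrametrical; the stress domain is syllables 1–3.
  Weights: 1 kir H, 2 nu: L, 3 no L.
  Heavy syllables in the domain: 1. The leftmost is syllable 1 (kir).
  → primary stress on syllable 1.
Suffixed `kir.nu:.no.la:.fe:f` (5 syllables):
  The final syllable (5, fe:f) is extrametrical; the stress domain is syllables 1–4.
  Weights: 1 kir H, 2 nu: L, 3 no L, 4 la: L.
  Heavy syllables in the domain: 1. The leftmost is syllable 1 (kir).
  → primary stress on syllable 1.

no: stays on 1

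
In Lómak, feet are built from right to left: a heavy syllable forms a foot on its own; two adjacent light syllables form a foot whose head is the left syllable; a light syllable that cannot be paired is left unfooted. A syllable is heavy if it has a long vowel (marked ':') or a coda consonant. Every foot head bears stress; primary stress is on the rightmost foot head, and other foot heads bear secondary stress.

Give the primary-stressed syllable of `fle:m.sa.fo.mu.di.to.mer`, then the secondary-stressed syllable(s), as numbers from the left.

Weights: 1 fle:m H, 2 sa L, 3 fo L, 4 mu L, 5 di L, 6 to L, 7 mer H.
Parse right to left (heavy = foot alone; LL = one foot; stranded L unfooted): (ˈfle:m) sa (ˈfo.mu) (ˈdi.to) (ˈmer).
Foot heads: 1, 3, 5, 7.
Primary stress on the rightmost head = syllable 7.
Secondary stress on 1, 3, 5: ˌfle:m.sa.ˌfo.mu.ˌdi.to.ˈmer.

primary 7, secondary 1, 3, 5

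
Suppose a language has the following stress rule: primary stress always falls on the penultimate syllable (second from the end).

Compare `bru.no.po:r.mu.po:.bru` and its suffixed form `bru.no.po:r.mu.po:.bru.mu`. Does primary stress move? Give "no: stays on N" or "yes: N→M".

yes: 5→6

Base `bru.no.po:r.mu.po:.bru` (6 syllables):
  The word has 6 syllables; the penultimate syllable (second from the end) is syllable 5 (po:).
  → primary stress on syllable 5.
Suffixed `bru.no.po:r.mu.po:.bru.mu` (7 syllables):
  The word has 7 syllables; the penultimate syllable (second from the end) is syllable 6 (bru).
  → primary stress on syllable 6.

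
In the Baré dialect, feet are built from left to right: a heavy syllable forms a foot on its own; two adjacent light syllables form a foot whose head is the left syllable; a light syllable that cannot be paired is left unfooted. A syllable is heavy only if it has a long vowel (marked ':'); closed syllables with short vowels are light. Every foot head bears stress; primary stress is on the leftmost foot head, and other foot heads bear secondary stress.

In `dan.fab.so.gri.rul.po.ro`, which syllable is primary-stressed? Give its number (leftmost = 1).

1

Weights: 1 dan L, 2 fab L, 3 so L, 4 gri L, 5 rul L, 6 po L, 7 ro L.
Parse left to right (heavy = foot alone; LL = one foot; stranded L unfooted): (ˈdan.fab) (ˈso.gri) (ˈrul.po) ro.
Foot heads: 1, 3, 5.
Primary stress on the leftmost head = syllable 1.
Primary stress: syllable 1 → ˈdan.fab.so.gri.rul.po.ro.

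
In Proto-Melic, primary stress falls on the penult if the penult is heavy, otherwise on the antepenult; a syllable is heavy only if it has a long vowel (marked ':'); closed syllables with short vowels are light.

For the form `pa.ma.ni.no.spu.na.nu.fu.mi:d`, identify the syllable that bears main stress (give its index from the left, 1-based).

Weights: 7 nu L, 8 fu L, 9 mi:d H.
The penult (syllable 8, fu) is light, so stress falls on the antepenult (syllable 7, nu).
Primary stress: syllable 7 → pa.ma.ni.no.spu.na.ˈnu.fu.mi:d.

7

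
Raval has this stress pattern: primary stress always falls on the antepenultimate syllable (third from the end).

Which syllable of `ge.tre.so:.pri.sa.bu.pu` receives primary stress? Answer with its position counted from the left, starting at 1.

The word has 7 syllables; the antepenultimate syllable (third from the end) is syllable 5 (sa).
Primary stress: syllable 5 → ge.tre.so:.pri.ˈsa.bu.pu.

5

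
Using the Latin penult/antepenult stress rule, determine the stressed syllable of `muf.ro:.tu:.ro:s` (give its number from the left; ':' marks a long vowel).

3

Classical Latin: stress the penult if heavy (long vowel or closed), else the antepenult.
Weights: 2 ro: H, 3 tu: H, 4 ro:s H.
The penult (syllable 3, tu:) is heavy, so it takes stress.
Stress on syllable 3: muf.ro:.ˈtu:.ro:s.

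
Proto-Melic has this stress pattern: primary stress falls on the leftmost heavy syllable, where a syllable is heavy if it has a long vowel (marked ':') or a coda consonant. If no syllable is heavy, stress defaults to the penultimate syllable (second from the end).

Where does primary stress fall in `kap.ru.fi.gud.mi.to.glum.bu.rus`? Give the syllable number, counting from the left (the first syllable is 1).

1

Weights: 1 kap H, 2 ru L, 3 fi L, 4 gud H, 5 mi L, 6 to L, 7 glum H, 8 bu L, 9 rus H.
Heavy syllables in the domain: 1, 4, 7, 9. The leftmost is syllable 1 (kap).
Primary stress: syllable 1 → ˈkap.ru.fi.gud.mi.to.glum.bu.rus.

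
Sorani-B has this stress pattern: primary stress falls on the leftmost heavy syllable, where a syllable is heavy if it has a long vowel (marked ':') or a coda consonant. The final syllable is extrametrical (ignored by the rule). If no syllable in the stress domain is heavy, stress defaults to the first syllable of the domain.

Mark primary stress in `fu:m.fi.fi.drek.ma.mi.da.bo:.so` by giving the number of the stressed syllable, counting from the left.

The final syllable (9, so) is extrametrical; the stress domain is syllables 1–8.
Weights: 1 fu:m H, 2 fi L, 3 fi L, 4 drek H, 5 ma L, 6 mi L, 7 da L, 8 bo: H.
Heavy syllables in the domain: 1, 4, 8. The leftmost is syllable 1 (fu:m).
Primary stress: syllable 1 → ˈfu:m.fi.fi.drek.ma.mi.da.bo:.so.

1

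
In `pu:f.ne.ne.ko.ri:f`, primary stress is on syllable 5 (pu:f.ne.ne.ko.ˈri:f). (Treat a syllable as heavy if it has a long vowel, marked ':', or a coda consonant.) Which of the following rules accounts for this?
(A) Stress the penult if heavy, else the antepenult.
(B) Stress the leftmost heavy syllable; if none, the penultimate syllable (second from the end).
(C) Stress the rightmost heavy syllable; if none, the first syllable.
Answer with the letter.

C

Rule A → syllable 3 (observed: 5).
Rule B → syllable 1 (observed: 5).
Rule C → syllable 5 ✓.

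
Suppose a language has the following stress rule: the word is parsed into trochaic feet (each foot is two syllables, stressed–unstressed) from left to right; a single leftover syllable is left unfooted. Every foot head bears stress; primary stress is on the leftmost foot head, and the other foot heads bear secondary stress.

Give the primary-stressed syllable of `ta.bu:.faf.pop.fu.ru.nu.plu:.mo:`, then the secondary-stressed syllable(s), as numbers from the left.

primary 1, secondary 3, 5, 7

Parse left to right into trochaic (ˈσσ) feet: (ˈta.bu:) (ˈfaf.pop) (ˈfu.ru) (ˈnu.plu:) mo:. Syllable 9 is left unfooted.
Foot heads (stressed positions): 1, 3, 5, 7.
End Rule Leftmost: primary stress on the leftmost head = syllable 1.
Secondary stress on 3, 5, 7: ˈta.bu:.ˌfaf.pop.ˌfu.ru.ˌnu.plu:.mo:.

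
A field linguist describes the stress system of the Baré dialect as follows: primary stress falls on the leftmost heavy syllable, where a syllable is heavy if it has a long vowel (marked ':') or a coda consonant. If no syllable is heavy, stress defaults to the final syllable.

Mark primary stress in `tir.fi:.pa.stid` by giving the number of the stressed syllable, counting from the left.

Weights: 1 tir H, 2 fi: H, 3 pa L, 4 stid H.
Heavy syllables in the domain: 1, 2, 4. The leftmost is syllable 1 (tir).
Primary stress: syllable 1 → ˈtir.fi:.pa.stid.

1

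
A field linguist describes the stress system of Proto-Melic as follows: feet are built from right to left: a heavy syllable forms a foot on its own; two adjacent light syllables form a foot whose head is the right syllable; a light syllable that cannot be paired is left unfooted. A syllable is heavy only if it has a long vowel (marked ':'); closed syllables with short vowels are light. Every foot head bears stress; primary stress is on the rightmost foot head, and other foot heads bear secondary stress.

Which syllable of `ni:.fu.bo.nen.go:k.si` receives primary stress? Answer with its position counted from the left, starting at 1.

5

Weights: 1 ni: H, 2 fu L, 3 bo L, 4 nen L, 5 go:k H, 6 si L.
Parse right to left (heavy = foot alone; LL = one foot; stranded L unfooted): (ˈni:) fu (bo.ˈnen) (ˈgo:k) si.
Foot heads: 1, 4, 5.
Primary stress on the rightmost head = syllable 5.
Primary stress: syllable 5 → ni:.fu.bo.nen.ˈgo:k.si.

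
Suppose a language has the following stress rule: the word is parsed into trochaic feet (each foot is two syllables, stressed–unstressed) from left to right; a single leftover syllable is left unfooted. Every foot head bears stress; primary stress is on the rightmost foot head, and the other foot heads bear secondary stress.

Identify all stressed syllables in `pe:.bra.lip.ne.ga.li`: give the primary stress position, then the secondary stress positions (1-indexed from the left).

primary 5, secondary 1, 3

Parse left to right into trochaic (ˈσσ) feet: (ˈpe:.bra) (ˈlip.ne) (ˈga.li).
Foot heads (stressed positions): 1, 3, 5.
End Rule Rightmost: primary stress on the rightmost head = syllable 5.
Secondary stress on 1, 3: ˌpe:.bra.ˌlip.ne.ˈga.li.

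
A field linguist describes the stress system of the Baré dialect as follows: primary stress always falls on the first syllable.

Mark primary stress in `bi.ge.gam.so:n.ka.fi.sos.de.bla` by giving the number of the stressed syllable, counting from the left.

The word has 9 syllables; the first syllable is syllable 1 (bi).
Primary stress: syllable 1 → ˈbi.ge.gam.so:n.ka.fi.sos.de.bla.

1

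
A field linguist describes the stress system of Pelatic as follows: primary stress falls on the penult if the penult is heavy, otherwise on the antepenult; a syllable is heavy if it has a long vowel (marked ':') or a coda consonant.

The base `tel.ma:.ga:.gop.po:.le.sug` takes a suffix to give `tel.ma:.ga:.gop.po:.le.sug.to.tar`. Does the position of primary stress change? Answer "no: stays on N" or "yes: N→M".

yes: 5→7

Base `tel.ma:.ga:.gop.po:.le.sug` (7 syllables):
  Weights: 5 po: H, 6 le L, 7 sug H.
  The penult (syllable 6, le) is light, so stress falls on the antepenult (syllable 5, po:).
  → primary stress on syllable 5.
Suffixed `tel.ma:.ga:.gop.po:.le.sug.to.tar` (9 syllables):
  Weights: 7 sug H, 8 to L, 9 tar H.
  The penult (syllable 8, to) is light, so stress falls on the antepenult (syllable 7, sug).
  → primary stress on syllable 7.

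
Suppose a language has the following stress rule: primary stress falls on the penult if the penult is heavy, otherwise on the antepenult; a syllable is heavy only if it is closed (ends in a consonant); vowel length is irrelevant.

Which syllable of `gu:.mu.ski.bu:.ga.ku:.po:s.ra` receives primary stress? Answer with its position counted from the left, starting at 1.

Weights: 6 ku: L, 7 po:s H, 8 ra L.
The penult (syllable 7, po:s) is heavy, so it takes stress.
Primary stress: syllable 7 → gu:.mu.ski.bu:.ga.ku:.ˈpo:s.ra.

7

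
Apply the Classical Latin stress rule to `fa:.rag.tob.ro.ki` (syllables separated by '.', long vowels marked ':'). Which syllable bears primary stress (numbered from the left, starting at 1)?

3

Classical Latin: stress the penult if heavy (long vowel or closed), else the antepenult.
Weights: 3 tob H, 4 ro L, 5 ki L.
The penult (syllable 4, ro) is light, so stress falls on the antepenult (syllable 3, tob).
Stress on syllable 3: fa:.rag.ˈtob.ro.ki.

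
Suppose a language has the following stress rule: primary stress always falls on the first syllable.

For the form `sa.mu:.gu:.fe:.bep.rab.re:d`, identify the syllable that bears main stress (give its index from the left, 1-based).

The word has 7 syllables; the first syllable is syllable 1 (sa).
Primary stress: syllable 1 → ˈsa.mu:.gu:.fe:.bep.rab.re:d.

1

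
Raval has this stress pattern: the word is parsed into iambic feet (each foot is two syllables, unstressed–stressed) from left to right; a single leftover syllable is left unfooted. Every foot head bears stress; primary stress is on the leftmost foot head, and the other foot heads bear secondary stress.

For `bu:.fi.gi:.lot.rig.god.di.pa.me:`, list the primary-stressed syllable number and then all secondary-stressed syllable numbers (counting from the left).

Parse left to right into iambic (σˈσ) feet: (bu:.ˈfi) (gi:.ˈlot) (rig.ˈgod) (di.ˈpa) me:. Syllable 9 is left unfooted.
Foot heads (stressed positions): 2, 4, 6, 8.
End Rule Leftmost: primary stress on the leftmost head = syllable 2.
Secondary stress on 4, 6, 8: bu:.ˈfi.gi:.ˌlot.rig.ˌgod.di.ˌpa.me:.

primary 2, secondary 4, 6, 8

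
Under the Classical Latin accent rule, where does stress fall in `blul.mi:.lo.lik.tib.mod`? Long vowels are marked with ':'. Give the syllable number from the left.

Classical Latin: stress the penult if heavy (long vowel or closed), else the antepenult.
Weights: 4 lik H, 5 tib H, 6 mod H.
The penult (syllable 5, tib) is heavy, so it takes stress.
Stress on syllable 5: blul.mi:.lo.lik.ˈtib.mod.

5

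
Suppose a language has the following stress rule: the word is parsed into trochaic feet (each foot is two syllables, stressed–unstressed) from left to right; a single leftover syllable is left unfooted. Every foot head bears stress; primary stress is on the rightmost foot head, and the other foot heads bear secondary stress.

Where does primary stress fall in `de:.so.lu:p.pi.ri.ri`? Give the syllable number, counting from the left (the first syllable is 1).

5

Parse left to right into trochaic (ˈσσ) feet: (ˈde:.so) (ˈlu:p.pi) (ˈri.ri).
Foot heads (stressed positions): 1, 3, 5.
End Rule Rightmost: primary stress on the rightmost head = syllable 5.
Primary stress: syllable 5 → de:.so.lu:p.pi.ˈri.ri.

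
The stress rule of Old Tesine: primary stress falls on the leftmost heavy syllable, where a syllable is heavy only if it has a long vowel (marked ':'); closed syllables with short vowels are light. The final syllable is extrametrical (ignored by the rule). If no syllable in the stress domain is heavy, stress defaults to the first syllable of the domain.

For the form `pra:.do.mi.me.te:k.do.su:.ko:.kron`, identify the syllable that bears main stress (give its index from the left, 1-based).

1

The final syllable (9, kron) is extrametrical; the stress domain is syllables 1–8.
Weights: 1 pra: H, 2 do L, 3 mi L, 4 me L, 5 te:k H, 6 do L, 7 su: H, 8 ko: H.
Heavy syllables in the domain: 1, 5, 7, 8. The leftmost is syllable 1 (pra:).
Primary stress: syllable 1 → ˈpra:.do.mi.me.te:k.do.su:.ko:.kron.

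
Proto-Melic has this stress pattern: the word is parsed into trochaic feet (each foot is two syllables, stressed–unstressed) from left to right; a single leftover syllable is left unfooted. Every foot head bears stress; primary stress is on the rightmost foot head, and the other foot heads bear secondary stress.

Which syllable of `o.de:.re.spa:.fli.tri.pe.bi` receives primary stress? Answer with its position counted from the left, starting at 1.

7

Parse left to right into trochaic (ˈσσ) feet: (ˈo.de:) (ˈre.spa:) (ˈfli.tri) (ˈpe.bi).
Foot heads (stressed positions): 1, 3, 5, 7.
End Rule Rightmost: primary stress on the rightmost head = syllable 7.
Primary stress: syllable 7 → o.de:.re.spa:.fli.tri.ˈpe.bi.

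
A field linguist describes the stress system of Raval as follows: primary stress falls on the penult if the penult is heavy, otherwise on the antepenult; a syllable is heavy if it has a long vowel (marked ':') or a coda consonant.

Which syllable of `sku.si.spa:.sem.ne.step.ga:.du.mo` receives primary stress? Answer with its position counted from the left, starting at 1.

Weights: 7 ga: H, 8 du L, 9 mo L.
The penult (syllable 8, du) is light, so stress falls on the antepenult (syllable 7, ga:).
Primary stress: syllable 7 → sku.si.spa:.sem.ne.step.ˈga:.du.mo.

7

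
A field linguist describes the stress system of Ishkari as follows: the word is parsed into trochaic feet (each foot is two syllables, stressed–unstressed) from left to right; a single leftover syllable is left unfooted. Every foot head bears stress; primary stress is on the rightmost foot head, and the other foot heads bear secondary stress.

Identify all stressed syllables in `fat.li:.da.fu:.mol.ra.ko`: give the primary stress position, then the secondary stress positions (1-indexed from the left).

primary 5, secondary 1, 3

Parse left to right into trochaic (ˈσσ) feet: (ˈfat.li:) (ˈda.fu:) (ˈmol.ra) ko. Syllable 7 is left unfooted.
Foot heads (stressed positions): 1, 3, 5.
End Rule Rightmost: primary stress on the rightmost head = syllable 5.
Secondary stress on 1, 3: ˌfat.li:.ˌda.fu:.ˈmol.ra.ko.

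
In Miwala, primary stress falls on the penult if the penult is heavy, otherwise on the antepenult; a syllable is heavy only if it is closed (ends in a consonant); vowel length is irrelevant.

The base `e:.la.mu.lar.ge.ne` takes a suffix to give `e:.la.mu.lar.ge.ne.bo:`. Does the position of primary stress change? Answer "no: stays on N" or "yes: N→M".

Base `e:.la.mu.lar.ge.ne` (6 syllables):
  Weights: 4 lar H, 5 ge L, 6 ne L.
  The penult (syllable 5, ge) is light, so stress falls on the antepenult (syllable 4, lar).
  → primary stress on syllable 4.
Suffixed `e:.la.mu.lar.ge.ne.bo:` (7 syllables):
  Weights: 5 ge L, 6 ne L, 7 bo: L.
  The penult (syllable 6, ne) is light, so stress falls on the antepenult (syllable 5, ge).
  → primary stress on syllable 5.

yes: 4→5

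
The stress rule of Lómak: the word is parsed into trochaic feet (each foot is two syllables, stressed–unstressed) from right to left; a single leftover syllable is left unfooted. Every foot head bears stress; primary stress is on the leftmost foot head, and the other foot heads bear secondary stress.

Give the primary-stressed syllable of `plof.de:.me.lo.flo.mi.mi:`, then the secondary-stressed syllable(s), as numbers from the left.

primary 2, secondary 4, 6

Parse right to left into trochaic (ˈσσ) feet: plof (ˈde:.me) (ˈlo.flo) (ˈmi.mi:). Syllable 1 is left unfooted.
Foot heads (stressed positions): 2, 4, 6.
End Rule Leftmost: primary stress on the leftmost head = syllable 2.
Secondary stress on 4, 6: plof.ˈde:.me.ˌlo.flo.ˌmi.mi:.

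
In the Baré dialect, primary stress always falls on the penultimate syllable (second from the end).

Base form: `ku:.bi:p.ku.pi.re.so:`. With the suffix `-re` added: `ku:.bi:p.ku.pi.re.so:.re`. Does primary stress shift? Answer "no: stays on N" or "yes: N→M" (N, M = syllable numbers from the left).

yes: 5→6

Base `ku:.bi:p.ku.pi.re.so:` (6 syllables):
  The word has 6 syllables; the penultimate syllable (second from the end) is syllable 5 (re).
  → primary stress on syllable 5.
Suffixed `ku:.bi:p.ku.pi.re.so:.re` (7 syllables):
  The word has 7 syllables; the penultimate syllable (second from the end) is syllable 6 (so:).
  → primary stress on syllable 6.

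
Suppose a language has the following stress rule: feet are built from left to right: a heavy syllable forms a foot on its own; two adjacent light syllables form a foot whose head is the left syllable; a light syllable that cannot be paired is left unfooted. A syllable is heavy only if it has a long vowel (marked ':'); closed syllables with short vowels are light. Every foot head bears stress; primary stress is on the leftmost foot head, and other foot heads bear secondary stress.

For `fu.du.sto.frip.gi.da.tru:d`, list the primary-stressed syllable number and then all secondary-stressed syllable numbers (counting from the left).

Weights: 1 fu L, 2 du L, 3 sto L, 4 frip L, 5 gi L, 6 da L, 7 tru:d H.
Parse left to right (heavy = foot alone; LL = one foot; stranded L unfooted): (ˈfu.du) (ˈsto.frip) (ˈgi.da) (ˈtru:d).
Foot heads: 1, 3, 5, 7.
Primary stress on the leftmost head = syllable 1.
Secondary stress on 3, 5, 7: ˈfu.du.ˌsto.frip.ˌgi.da.ˌtru:d.

primary 1, secondary 3, 5, 7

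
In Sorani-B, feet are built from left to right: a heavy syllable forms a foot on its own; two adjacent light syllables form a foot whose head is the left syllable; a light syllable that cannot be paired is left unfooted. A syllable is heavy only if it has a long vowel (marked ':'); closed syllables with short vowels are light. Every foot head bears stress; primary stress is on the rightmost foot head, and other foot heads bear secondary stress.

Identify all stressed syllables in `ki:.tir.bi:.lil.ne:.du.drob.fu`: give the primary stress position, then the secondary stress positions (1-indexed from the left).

primary 6, secondary 1, 3, 5

Weights: 1 ki: H, 2 tir L, 3 bi: H, 4 lil L, 5 ne: H, 6 du L, 7 drob L, 8 fu L.
Parse left to right (heavy = foot alone; LL = one foot; stranded L unfooted): (ˈki:) tir (ˈbi:) lil (ˈne:) (ˈdu.drob) fu.
Foot heads: 1, 3, 5, 6.
Primary stress on the rightmost head = syllable 6.
Secondary stress on 1, 3, 5: ˌki:.tir.ˌbi:.lil.ˌne:.ˈdu.drob.fu.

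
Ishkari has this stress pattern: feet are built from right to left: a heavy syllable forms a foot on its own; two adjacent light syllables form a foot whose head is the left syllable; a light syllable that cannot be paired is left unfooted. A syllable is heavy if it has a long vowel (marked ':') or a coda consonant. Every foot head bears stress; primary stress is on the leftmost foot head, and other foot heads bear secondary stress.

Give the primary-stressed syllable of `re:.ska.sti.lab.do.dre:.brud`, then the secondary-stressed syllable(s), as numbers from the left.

primary 1, secondary 2, 4, 6, 7

Weights: 1 re: H, 2 ska L, 3 sti L, 4 lab H, 5 do L, 6 dre: H, 7 brud H.
Parse right to left (heavy = foot alone; LL = one foot; stranded L unfooted): (ˈre:) (ˈska.sti) (ˈlab) do (ˈdre:) (ˈbrud).
Foot heads: 1, 2, 4, 6, 7.
Primary stress on the leftmost head = syllable 1.
Secondary stress on 2, 4, 6, 7: ˈre:.ˌska.sti.ˌlab.do.ˌdre:.ˌbrud.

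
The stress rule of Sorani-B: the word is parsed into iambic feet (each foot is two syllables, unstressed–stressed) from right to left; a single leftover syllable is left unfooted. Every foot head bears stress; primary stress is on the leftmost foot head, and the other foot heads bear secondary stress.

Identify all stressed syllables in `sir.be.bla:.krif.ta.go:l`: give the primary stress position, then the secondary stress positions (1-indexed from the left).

Parse right to left into iambic (σˈσ) feet: (sir.ˈbe) (bla:.ˈkrif) (ta.ˈgo:l).
Foot heads (stressed positions): 2, 4, 6.
End Rule Leftmost: primary stress on the leftmost head = syllable 2.
Secondary stress on 4, 6: sir.ˈbe.bla:.ˌkrif.ta.ˌgo:l.

primary 2, secondary 4, 6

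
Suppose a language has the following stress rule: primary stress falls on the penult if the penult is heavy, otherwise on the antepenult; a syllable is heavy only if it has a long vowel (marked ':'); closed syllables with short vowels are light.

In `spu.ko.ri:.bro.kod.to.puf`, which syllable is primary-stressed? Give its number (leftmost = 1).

5

Weights: 5 kod L, 6 to L, 7 puf L.
The penult (syllable 6, to) is light, so stress falls on the antepenult (syllable 5, kod).
Primary stress: syllable 5 → spu.ko.ri:.bro.ˈkod.to.puf.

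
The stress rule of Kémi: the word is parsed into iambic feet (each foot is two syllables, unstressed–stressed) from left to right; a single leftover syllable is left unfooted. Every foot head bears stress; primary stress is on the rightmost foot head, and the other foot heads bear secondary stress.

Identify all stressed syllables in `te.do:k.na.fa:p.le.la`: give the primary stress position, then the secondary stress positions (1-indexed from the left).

Parse left to right into iambic (σˈσ) feet: (te.ˈdo:k) (na.ˈfa:p) (le.ˈla).
Foot heads (stressed positions): 2, 4, 6.
End Rule Rightmost: primary stress on the rightmost head = syllable 6.
Secondary stress on 2, 4: te.ˌdo:k.na.ˌfa:p.le.ˈla.

primary 6, secondary 2, 4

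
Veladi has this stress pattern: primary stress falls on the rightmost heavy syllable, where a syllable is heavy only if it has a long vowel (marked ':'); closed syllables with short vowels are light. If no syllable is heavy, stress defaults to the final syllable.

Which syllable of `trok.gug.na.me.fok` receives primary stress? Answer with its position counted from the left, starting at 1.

5

Weights: 1 trok L, 2 gug L, 3 na L, 4 me L, 5 fok L.
No heavy syllable in the domain; default to the final syllable = syllable 5.
Primary stress: syllable 5 → trok.gug.na.me.ˈfok.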